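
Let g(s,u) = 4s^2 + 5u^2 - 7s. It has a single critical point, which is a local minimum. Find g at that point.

∂g/∂s = 8s - 7 = 0 and ∂g/∂u = 10u = 0, so (s, u) = (7/8, 0).
The Hessian has g_{ss} = 8, g_{uu} = 10, g_{su} = 0, giving D = 80 > 0 with g_{ss} > 0, so the point is a local minimum.
g(7/8, 0) = -49/16.

-49/16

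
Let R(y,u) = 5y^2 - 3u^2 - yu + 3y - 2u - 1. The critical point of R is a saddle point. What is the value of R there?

∂R/∂y = 10y - u + 3 = 0 and ∂R/∂u = -y - 6u - 2 = 0, so (y, u) = (-20/61, -17/61).
The Hessian has R_{yy} = 10, R_{uu} = -6, R_{yu} = -1, giving D = -61 < 0, so the point is a saddle point.
R(-20/61, -17/61) = -74/61.

-74/61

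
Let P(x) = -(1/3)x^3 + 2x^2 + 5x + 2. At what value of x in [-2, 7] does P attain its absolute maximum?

The derivative is -x^2 + 4x + 5, which vanishes at x = -1 and x = 5.
Evaluating at the critical points and endpoints: P(-2) = 8/3; P(-1) = -2/3; P(5) = 106/3; P(7) = 62/3.
The maximum over the interval is 106/3, attained at x = 5.

5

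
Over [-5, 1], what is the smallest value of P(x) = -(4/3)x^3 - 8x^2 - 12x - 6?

The derivative is -4x^2 - 16x - 12, which vanishes at x = -3 and x = -1.
Candidates: P(-5) = 62/3, P(-3) = -6, P(-1) = -2/3, P(1) = -82/3.
So the minimum is P(1) = -82/3.

-82/3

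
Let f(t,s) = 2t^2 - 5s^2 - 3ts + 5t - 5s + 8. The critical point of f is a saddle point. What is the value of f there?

242/49

∂f/∂t = 4t - 3s + 5 = 0 and ∂f/∂s = -3t - 10s - 5 = 0, so (t, s) = (-65/49, -5/49).
The Hessian has f_{tt} = 4, f_{ss} = -10, f_{ts} = -3, giving D = -49 < 0, so the point is a saddle point.
f(-65/49, -5/49) = 242/49.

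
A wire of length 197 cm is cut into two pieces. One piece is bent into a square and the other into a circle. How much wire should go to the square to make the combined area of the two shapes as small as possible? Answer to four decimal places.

Let x be the length used for the square. Square side x/4; circle radius (197−x)/(2π).
A(x) = (x/4)² + π·((197−x)/(2π))² = x²/16 + (197−x)²/(4π) for 0 ≤ x ≤ 197. A'(x) = x/8 − (197−x)/(2π) = 0 gives x = 4·197/(π+4) ≈ 110.3395.
A'' = 1/8 + 1/(2π) > 0, so this gives the minimum combined area; x ≈ 110.3395 cm to the square.

110.3395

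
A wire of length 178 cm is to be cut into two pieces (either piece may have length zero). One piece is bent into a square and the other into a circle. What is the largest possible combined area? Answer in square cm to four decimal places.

2521.3326

Let x be the length used for the square. Square side x/4; circle radius (178−x)/(2π).
A(x) = (x/4)² + π·((178−x)/(2π))² = x²/16 + (178−x)²/(4π) for 0 ≤ x ≤ 178. A'(x) = x/8 − (178−x)/(2π) = 0 gives x = 4·178/(π+4) ≈ 99.6976.
A'' > 0, so the interior critical point is a minimum; the maximum is at an endpoint. A(0) = 2521.3326 and A(178) = 1980.2500, so the largest area is 2521.3326.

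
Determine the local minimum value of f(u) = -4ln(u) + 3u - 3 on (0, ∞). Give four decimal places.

f'(u) = -4/u + 3 = 0 gives u = 4/3.
f''(u) = 4/u², which is positive for u > 0, so this is a local minimum.
f(4/3) = -4·ln(4/3) + 4 - 3 ≈ -0.1507.

-0.1507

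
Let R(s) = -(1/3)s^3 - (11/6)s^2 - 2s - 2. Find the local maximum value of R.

R'(s) = -s^2 - (11/3)s - 2 = 0 at s = -3, -2/3.
Second-derivative test with R''(s) = -2s - 11/3: R''(-3) = 7/3 > 0 ⇒ local minimum; R''(-2/3) = -7/3 < 0 ⇒ local maximum.
So the local maximum value is R(-2/3) = -112/81.

-112/81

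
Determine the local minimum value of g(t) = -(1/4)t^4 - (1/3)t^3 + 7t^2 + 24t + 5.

g'(t) = -t^3 - t^2 + 14t + 24 = 0 at t = -3, -2, 4.
g''(t) = -3t^2 - 2t + 14. g''(-3) = -7 < 0 ⇒ local maximum; g''(-2) = 6 > 0 ⇒ local minimum; g''(4) = -42 < 0 ⇒ local maximum.
Thus g has its local minimum at t = -2, with value -49/3.

-49/3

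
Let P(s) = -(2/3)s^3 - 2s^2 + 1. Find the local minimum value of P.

Critical points: P'(s) = -2s^2 - 4s vanishes at s = -2, 0.
P''(s) = -4s - 4. P''(-2) = 4 > 0 ⇒ local minimum; P''(0) = -4 < 0 ⇒ local maximum.
So the local minimum value is P(-2) = -5/3.

-5/3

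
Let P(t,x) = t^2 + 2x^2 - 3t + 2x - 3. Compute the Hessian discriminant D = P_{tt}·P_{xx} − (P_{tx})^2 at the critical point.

∂P/∂t = 2t - 3 = 0 and ∂P/∂x = 4x + 2 = 0, so (t, x) = (3/2, -1/2).
The Hessian has P_{tt} = 2, P_{xx} = 4, P_{tx} = 0, giving D = 8 > 0 with P_{tt} > 0, so the point is a local minimum.
D = (2)·(4) − (0)^2 = 8.

8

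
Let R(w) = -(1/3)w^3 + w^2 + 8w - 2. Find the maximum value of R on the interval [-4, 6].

The derivative is -w^2 + 2w + 8, which vanishes at w = -2 and w = 4.
Candidates: R(-4) = 10/3, R(-2) = -34/3, R(4) = 74/3, R(6) = 10.
The maximum over the interval is 74/3, attained at w = 4.

74/3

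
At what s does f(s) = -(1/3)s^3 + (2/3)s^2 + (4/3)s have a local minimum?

f'(s) = -s^2 + (4/3)s + 4/3. Setting f'(s) = 0 gives s ∈ {-2/3, 2}.
Second-derivative test with f''(s) = -2s + 4/3: f''(-2/3) = 8/3 > 0 ⇒ local minimum; f''(2) = -8/3 < 0 ⇒ local maximum.
The local minimum is f(-2/3) = -40/81.

-2/3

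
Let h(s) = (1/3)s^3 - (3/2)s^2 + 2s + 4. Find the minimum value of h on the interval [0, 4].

Differentiating, h'(s) = s^2 - 3s + 2; which vanishes at s = 1 and s = 2.
Candidates: h(0) = 4, h(1) = 29/6, h(2) = 14/3, h(4) = 28/3.
So the minimum is h(0) = 4.

4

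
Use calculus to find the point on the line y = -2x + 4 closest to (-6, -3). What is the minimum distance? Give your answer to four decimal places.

8.4971

Minimize D(x)^2 = (x + 6)^2 + (-2x + 7)^2.
d/dx[D^2] = 2(x + 6) + 2·(-2)·(-2x + 7) = 0 ⇒ x = 8/5.
Then y = 4/5 and the distance is √(361/5) ≈ 8.4971.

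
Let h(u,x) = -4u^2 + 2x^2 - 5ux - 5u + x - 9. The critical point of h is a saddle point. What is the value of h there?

-164/19

∂h/∂u = -8u - 5x - 5 = 0 and ∂h/∂x = -5u + 4x + 1 = 0, so (u, x) = (-5/19, -11/19).
The Hessian has h_{uu} = -8, h_{xx} = 4, h_{ux} = -5, giving D = -57 < 0, so the point is a saddle point.
h(-5/19, -11/19) = -164/19.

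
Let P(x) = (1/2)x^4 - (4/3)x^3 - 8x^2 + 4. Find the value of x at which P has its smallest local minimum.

Critical points: P'(x) = 2x^3 - 4x^2 - 16x vanishes at x = -2, 0, 4.
Second-derivative test with P''(x) = 6x^2 - 8x - 16: P''(-2) = 24 > 0 ⇒ local minimum; P''(0) = -16 < 0 ⇒ local maximum; P''(4) = 48 > 0 ⇒ local minimum.
The smallest local minimum is P(4) = -244/3.

4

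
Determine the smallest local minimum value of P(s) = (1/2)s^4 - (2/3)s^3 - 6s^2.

-63/2

P'(s) = 2s^3 - 2s^2 - 12s = 0 at s = -2, 0, 3.
Second-derivative test with P''(s) = 6s^2 - 4s - 12: P''(-2) = 20 > 0 ⇒ local minimum; P''(0) = -12 < 0 ⇒ local maximum; P''(3) = 30 > 0 ⇒ local minimum.
Thus P has its smallest local minimum at s = 3, with value -63/2.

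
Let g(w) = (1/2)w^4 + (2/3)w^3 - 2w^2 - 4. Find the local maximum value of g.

-4

g'(w) = 2w^3 + 2w^2 - 4w. Setting g'(w) = 0 gives w ∈ {-2, 0, 1}.
g''(w) = 6w^2 + 4w - 4. g''(-2) = 12 > 0 ⇒ local minimum; g''(0) = -4 < 0 ⇒ local maximum; g''(1) = 6 > 0 ⇒ local minimum.
So the local maximum value is g(0) = -4.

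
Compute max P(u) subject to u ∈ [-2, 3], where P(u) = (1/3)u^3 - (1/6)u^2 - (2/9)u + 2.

The derivative is u^2 - (1/3)u - 2/9, which vanishes at u = -1/3 and u = 2/3.
Evaluating at the critical points and endpoints: P(-2) = -8/9,  P(-1/3) = 331/162,  P(2/3) = 152/81,  P(3) = 53/6.
The maximum over the interval is 53/6, attained at u = 3.

53/6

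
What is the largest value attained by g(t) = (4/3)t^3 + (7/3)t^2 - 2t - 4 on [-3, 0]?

g'(t) = 4t^2 + (14/3)t - 2, whose only zero in [-3, 0] is t = -3/2.
Evaluating at the critical points and endpoints: g(-3) = -13, g(-3/2) = -1/4, g(0) = -4.
Hence the absolute maximum is -1/4 at t = -3/2.

-1/4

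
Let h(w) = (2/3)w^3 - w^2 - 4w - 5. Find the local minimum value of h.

Critical points: h'(w) = 2w^2 - 2w - 4 vanishes at w = -1, 2.
h''(w) = 4w - 2. h''(-1) = -6 < 0 ⇒ local maximum; h''(2) = 6 > 0 ⇒ local minimum.
Thus h has its local minimum at w = 2, with value -35/3.

-35/3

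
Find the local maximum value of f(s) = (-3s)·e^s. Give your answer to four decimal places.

f'(s) = (-3)·e^s + (-3s)·1·e^s = (-3s - 3)·e^s. Since e^s > 0, the only critical point is s = -1.
f''(-1) has the same sign as -3 < 0, so this is a local maximum.
f(-1) = (3)·e^(-1) ≈ 1.1036.

1.1036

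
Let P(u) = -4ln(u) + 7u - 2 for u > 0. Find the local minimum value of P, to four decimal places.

P'(u) = -4/u + 7 = 0 gives u = 4/7.
P''(u) = 4/u², which is positive for u > 0, so this is a local minimum.
P(4/7) = -4·ln(4/7) + 4 - 2 ≈ 4.2385.

4.2385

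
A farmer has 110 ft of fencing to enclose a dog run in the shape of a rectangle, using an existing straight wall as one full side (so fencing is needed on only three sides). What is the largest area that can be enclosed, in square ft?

Let the sides perpendicular to the wall have length x and the parallel side y, so 2x + y = 110 and the area is A = xy = x(110 − 2x).
A'(x) = 110 − 4x = 0 gives x = 55/2, and A''(x) = −4 < 0 confirms a maximum.
Then y = 110 − 2·55/2 = 55 and A = 3025/2.

3025/2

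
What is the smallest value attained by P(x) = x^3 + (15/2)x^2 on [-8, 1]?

-32

P'(x) = 3x^2 + 15x, which vanishes at x = -5 and x = 0.
Compare values at every candidate in [-8, 1]: P(-8) = -32; P(-5) = 125/2; P(0) = 0; P(1) = 17/2.
The minimum over the interval is -32, attained at x = -8.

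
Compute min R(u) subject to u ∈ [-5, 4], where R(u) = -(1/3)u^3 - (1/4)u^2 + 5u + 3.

-281/48

The derivative is -u^2 - (1/2)u + 5, which vanishes at u = -5/2 and u = 2.
Candidates: R(-5) = 161/12, R(-5/2) = -281/48, R(2) = 28/3, R(4) = -7/3.
So the minimum is R(-5/2) = -281/48.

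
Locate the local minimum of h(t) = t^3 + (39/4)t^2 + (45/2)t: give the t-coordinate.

h'(t) = 3t^2 + (39/2)t + 45/2. Setting h'(t) = 0 gives t ∈ {-5, -3/2}.
h''(t) = 6t + 39/2. h''(-5) = -21/2 < 0 ⇒ local maximum; h''(-3/2) = 21/2 > 0 ⇒ local minimum.
So the local minimum value is h(-3/2) = -243/16.

-3/2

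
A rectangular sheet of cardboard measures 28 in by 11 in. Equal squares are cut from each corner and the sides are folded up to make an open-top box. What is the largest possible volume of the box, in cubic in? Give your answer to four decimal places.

With cut size x, the volume is V(x) = x(28 − 2x)(11 − 2x) for 0 < x < 5.5.
V'(x) = 12x^2 − 156x + 308. Setting V'(x) = 0 gives x ≈ 2.4277 (the root in (0, 5.5)).
V''(x) = 24x − 156 is negative there, so this is the maximum; V ≈ 345.2537.

345.2537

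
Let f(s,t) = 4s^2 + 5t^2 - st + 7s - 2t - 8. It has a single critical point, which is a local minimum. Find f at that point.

-879/79

∂f/∂s = 8s - t + 7 = 0 and ∂f/∂t = -s + 10t - 2 = 0, so (s, t) = (-68/79, 9/79).
The Hessian has f_{ss} = 8, f_{tt} = 10, f_{st} = -1, giving D = 79 > 0 with f_{ss} > 0, so the point is a local minimum.
f(-68/79, 9/79) = -879/79.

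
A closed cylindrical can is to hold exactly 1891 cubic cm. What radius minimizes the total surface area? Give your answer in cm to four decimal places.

With radius r and height h, πr²h = 1891 so h = 1891/(πr²), and S(r) = 2πr² + 2πrh = 2πr² + 2·1891/r.
S'(r) = 4πr − 2·1891/r² = 0 ⇒ r³ = 1891/(2π), so r ≈ 6.7015 and h = 2r ≈ 13.4030.
S''(r) = 4π + 4·1891/r³ > 0, so this is the minimum; S ≈ 846.5298.

6.7015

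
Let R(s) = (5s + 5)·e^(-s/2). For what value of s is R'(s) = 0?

1

Differentiating with the product rule gives R'(s) = (-(5/2)s + 5/2)·e^(-s/2). Since e^(-s/2) > 0, the only critical point is s = 1.
R''(1) has the same sign as -5/2 < 0, so this is a local maximum.
R(1) = (10)·e^(-1/2) ≈ 6.0653.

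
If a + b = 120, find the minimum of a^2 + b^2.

7200

With a + b = 120, a^2 + b^2 = a^2 + (120 − a)^2.
The derivative 2a − 2(120 − a) = 4a − 240 vanishes at a = 60; second derivative 4 > 0, a minimum.
The minimum is 2·(60)^2 = 7200.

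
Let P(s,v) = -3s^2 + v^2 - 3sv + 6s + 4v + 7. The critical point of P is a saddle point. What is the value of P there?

∂P/∂s = -6s - 3v + 6 = 0 and ∂P/∂v = -3s + 2v + 4 = 0, so (s, v) = (8/7, -2/7).
The Hessian has P_{ss} = -6, P_{vv} = 2, P_{sv} = -3, giving D = -21 < 0, so the point is a saddle point.
P(8/7, -2/7) = 69/7.

69/7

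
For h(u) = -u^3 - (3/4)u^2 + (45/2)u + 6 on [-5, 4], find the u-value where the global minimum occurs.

h'(u) = -3u^2 - (3/2)u + 45/2, which vanishes at u = -3 and u = 5/2.
Evaluating at the critical points and endpoints: h(-5) = -1/4,  h(-3) = -165/4,  h(5/2) = 671/16,  h(4) = 20.
Hence the absolute minimum is -165/4 at u = -3.

-3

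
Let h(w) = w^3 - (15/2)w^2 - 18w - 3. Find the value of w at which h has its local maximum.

h'(w) = 3w^2 - 15w - 18 = 0 at w = -1, 6.
Second-derivative test with h''(w) = 6w - 15: h''(-1) = -21 < 0 ⇒ local maximum; h''(6) = 21 > 0 ⇒ local minimum.
Thus h has its local maximum at w = -1, with value 13/2.

-1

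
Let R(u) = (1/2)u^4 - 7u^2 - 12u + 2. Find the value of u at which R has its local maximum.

-1

R'(u) = 2u^3 - 14u - 12. Setting R'(u) = 0 gives u ∈ {-2, -1, 3}.
R''(u) = 6u^2 - 14. R''(-2) = 10 > 0 ⇒ local minimum; R''(-1) = -8 < 0 ⇒ local maximum; R''(3) = 40 > 0 ⇒ local minimum.
So the local maximum value is R(-1) = 15/2.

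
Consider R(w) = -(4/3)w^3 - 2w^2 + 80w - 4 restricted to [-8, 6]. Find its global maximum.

The derivative is -4w^2 - 4w + 80, which vanishes at w = -5 and w = 4.
Compare values at every candidate in [-8, 6]: R(-8) = -268/3, R(-5) = -862/3, R(4) = 596/3, R(6) = 116.
Hence the absolute maximum is 596/3 at w = 4.

596/3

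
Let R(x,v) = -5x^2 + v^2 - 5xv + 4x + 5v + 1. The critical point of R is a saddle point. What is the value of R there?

4/5

∂R/∂x = -10x - 5v + 4 = 0 and ∂R/∂v = -5x + 2v + 5 = 0, so (x, v) = (11/15, -2/3).
The Hessian has R_{xx} = -10, R_{vv} = 2, R_{xv} = -5, giving D = -45 < 0, so the point is a saddle point.
R(11/15, -2/3) = 4/5.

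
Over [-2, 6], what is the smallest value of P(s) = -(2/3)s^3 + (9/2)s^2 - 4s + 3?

Differentiating, P'(s) = -2s^2 + 9s - 4; which vanishes at s = 1/2 and s = 4.
Compare values at every candidate in [-2, 6]: P(-2) = 103/3; P(1/2) = 49/24; P(4) = 49/3; P(6) = -3.
Hence the absolute minimum is -3 at s = 6.

-3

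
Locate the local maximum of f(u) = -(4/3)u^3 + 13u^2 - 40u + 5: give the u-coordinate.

Critical points: f'(u) = -4u^2 + 26u - 40 vanishes at u = 5/2, 4.
Second-derivative test with f''(u) = -8u + 26: f''(5/2) = 6 > 0 ⇒ local minimum; f''(4) = -6 < 0 ⇒ local maximum.
Thus f has its local maximum at u = 4, with value -97/3.

4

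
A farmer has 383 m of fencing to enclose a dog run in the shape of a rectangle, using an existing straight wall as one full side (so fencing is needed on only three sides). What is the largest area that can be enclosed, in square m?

Let the sides perpendicular to the wall have length x and the parallel side y, so 2x + y = 383 and the area is A = xy = x(383 − 2x).
A'(x) = 383 − 4x = 0 gives x = 383/4, and A''(x) = −4 < 0 confirms a maximum.
Then y = 383 − 2·383/4 = 383/2 and A = 146689/8.

146689/8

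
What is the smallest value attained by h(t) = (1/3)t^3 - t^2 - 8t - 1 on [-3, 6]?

h'(t) = t^2 - 2t - 8, which vanishes at t = -2 and t = 4.
Evaluating at the critical points and endpoints: h(-3) = 5; h(-2) = 25/3; h(4) = -83/3; h(6) = -13.
So the minimum is h(4) = -83/3.

-83/3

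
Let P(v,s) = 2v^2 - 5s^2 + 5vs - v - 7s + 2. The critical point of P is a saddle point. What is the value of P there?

188/65

∂P/∂v = 4v + 5s - 1 = 0 and ∂P/∂s = 5v - 10s - 7 = 0, so (v, s) = (9/13, -23/65).
The Hessian has P_{vv} = 4, P_{ss} = -10, P_{vs} = 5, giving D = -65 < 0, so the point is a saddle point.
P(9/13, -23/65) = 188/65.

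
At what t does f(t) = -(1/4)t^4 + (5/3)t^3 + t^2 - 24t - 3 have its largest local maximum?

-2

f'(t) = -t^3 + 5t^2 + 2t - 24. Setting f'(t) = 0 gives t ∈ {-2, 3, 4}.
f''(t) = -3t^2 + 10t + 2. f''(-2) = -30 < 0 ⇒ local maximum; f''(3) = 5 > 0 ⇒ local minimum; f''(4) = -6 < 0 ⇒ local maximum.
So the largest local maximum value is f(-2) = 95/3.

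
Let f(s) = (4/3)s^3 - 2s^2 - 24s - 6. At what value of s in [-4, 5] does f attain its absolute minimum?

3

Differentiating, f'(s) = 4s^2 - 4s - 24; which vanishes at s = -2 and s = 3.
Compare values at every candidate in [-4, 5]: f(-4) = -82/3, f(-2) = 70/3, f(3) = -60, f(5) = -28/3.
Hence the absolute minimum is -60 at s = 3.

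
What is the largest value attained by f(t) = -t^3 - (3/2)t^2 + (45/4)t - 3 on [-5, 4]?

The derivative is -3t^2 - 3t + 45/4, which vanishes at t = -5/2 and t = 3/2.
Compare values at every candidate in [-5, 4]: f(-5) = 113/4, f(-5/2) = -199/8, f(3/2) = 57/8, f(4) = -46.
The maximum over the interval is 113/4, attained at t = -5.

113/4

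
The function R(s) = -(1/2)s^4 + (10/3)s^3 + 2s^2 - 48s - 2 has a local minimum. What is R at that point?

Critical points: R'(s) = -2s^3 + 10s^2 + 4s - 48 vanishes at s = -2, 3, 4.
Since R''(s) = -6s^2 + 20s + 4, we get R''(-2) = -60 < 0 ⇒ local maximum; R''(3) = 10 > 0 ⇒ local minimum; R''(4) = -12 < 0 ⇒ local maximum.
So the local minimum value is R(3) = -157/2.

-157/2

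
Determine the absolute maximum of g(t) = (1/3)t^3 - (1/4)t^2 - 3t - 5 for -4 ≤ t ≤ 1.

-35/16

Differentiating, g'(t) = t^2 - (1/2)t - 3; whose only zero in [-4, 1] is t = -3/2.
Evaluating at the critical points and endpoints: g(-4) = -55/3,  g(-3/2) = -35/16,  g(1) = -95/12.
The maximum over the interval is -35/16, attained at t = -3/2.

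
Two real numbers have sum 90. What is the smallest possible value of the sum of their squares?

4050

With a + b = 90, a^2 + b^2 = a^2 + (90 − a)^2.
The derivative 2a − 2(90 − a) = 4a − 180 vanishes at a = 45; second derivative 4 > 0, a minimum.
The minimum is 2·(45)^2 = 4050.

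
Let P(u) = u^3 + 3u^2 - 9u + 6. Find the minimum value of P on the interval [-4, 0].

6

The derivative is 3u^2 + 6u - 9, whose only zero in [-4, 0] is u = -3.
Candidates: P(-4) = 26, P(-3) = 33, P(0) = 6.
Hence the absolute minimum is 6 at u = 0.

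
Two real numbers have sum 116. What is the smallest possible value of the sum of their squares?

6728

With a + b = 116, a^2 + b^2 = a^2 + (116 − a)^2.
The derivative 2a − 2(116 − a) = 4a − 232 vanishes at a = 58; second derivative 4 > 0, a minimum.
The minimum is 2·(58)^2 = 6728.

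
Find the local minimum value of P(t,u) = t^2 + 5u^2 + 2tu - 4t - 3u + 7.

47/16

∂P/∂t = 2t + 2u - 4 = 0 and ∂P/∂u = 2t + 10u - 3 = 0, so (t, u) = (17/8, -1/8).
The Hessian has P_{tt} = 2, P_{uu} = 10, P_{tu} = 2, giving D = 16 > 0 with P_{tt} > 0, so the point is a local minimum.
P(17/8, -1/8) = 47/16.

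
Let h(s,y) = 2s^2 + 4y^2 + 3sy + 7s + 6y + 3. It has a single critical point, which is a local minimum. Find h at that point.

-73/23

∂h/∂s = 4s + 3y + 7 = 0 and ∂h/∂y = 3s + 8y + 6 = 0, so (s, y) = (-38/23, -3/23).
The Hessian has h_{ss} = 4, h_{yy} = 8, h_{sy} = 3, giving D = 23 > 0 with h_{ss} > 0, so the point is a local minimum.
h(-38/23, -3/23) = -73/23.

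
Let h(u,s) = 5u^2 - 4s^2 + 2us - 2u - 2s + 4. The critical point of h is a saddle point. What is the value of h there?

∂h/∂u = 10u + 2s - 2 = 0 and ∂h/∂s = 2u - 8s - 2 = 0, so (u, s) = (5/21, -4/21).
The Hessian has h_{uu} = 10, h_{ss} = -8, h_{us} = 2, giving D = -84 < 0, so the point is a saddle point.
h(5/21, -4/21) = 83/21.

83/21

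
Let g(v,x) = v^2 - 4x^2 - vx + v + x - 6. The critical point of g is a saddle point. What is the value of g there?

-104/17

∂g/∂v = 2v - x + 1 = 0 and ∂g/∂x = -v - 8x + 1 = 0, so (v, x) = (-7/17, 3/17).
The Hessian has g_{vv} = 2, g_{xx} = -8, g_{vx} = -1, giving D = -17 < 0, so the point is a saddle point.
g(-7/17, 3/17) = -104/17.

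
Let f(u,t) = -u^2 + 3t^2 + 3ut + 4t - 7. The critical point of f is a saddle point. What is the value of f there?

∂f/∂u = -2u + 3t = 0 and ∂f/∂t = 3u + 6t + 4 = 0, so (u, t) = (-4/7, -8/21).
The Hessian has f_{uu} = -2, f_{tt} = 6, f_{ut} = 3, giving D = -21 < 0, so the point is a saddle point.
f(-4/7, -8/21) = -163/21.

-163/21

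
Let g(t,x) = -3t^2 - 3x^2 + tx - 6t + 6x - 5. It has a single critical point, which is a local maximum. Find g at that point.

∂g/∂t = -6t + x - 6 = 0 and ∂g/∂x = t - 6x + 6 = 0, so (t, x) = (-6/7, 6/7).
The Hessian has g_{tt} = -6, g_{xx} = -6, g_{tx} = 1, giving D = 35 > 0 with g_{tt} < 0, so the point is a local maximum.
g(-6/7, 6/7) = 1/7.

1/7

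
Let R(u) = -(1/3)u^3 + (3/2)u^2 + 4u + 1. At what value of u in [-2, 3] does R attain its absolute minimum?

Differentiating, R'(u) = -u^2 + 3u + 4; whose only zero in [-2, 3] is u = -1.
Candidates: R(-2) = 5/3,  R(-1) = -7/6,  R(3) = 35/2.
So the minimum is R(-1) = -7/6.

-1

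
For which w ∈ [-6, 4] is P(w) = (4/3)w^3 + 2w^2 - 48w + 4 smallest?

3

P'(w) = 4w^2 + 4w - 48, which vanishes at w = -4 and w = 3.
Evaluating at the critical points and endpoints: P(-6) = 76; P(-4) = 428/3; P(3) = -86; P(4) = -212/3.
Hence the absolute minimum is -86 at w = 3.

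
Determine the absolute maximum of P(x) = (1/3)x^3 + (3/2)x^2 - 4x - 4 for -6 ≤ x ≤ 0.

Differentiating, P'(x) = x^2 + 3x - 4; whose only zero in [-6, 0] is x = -4.
Evaluating at the critical points and endpoints: P(-6) = 2,  P(-4) = 44/3,  P(0) = -4.
Hence the absolute maximum is 44/3 at x = -4.

44/3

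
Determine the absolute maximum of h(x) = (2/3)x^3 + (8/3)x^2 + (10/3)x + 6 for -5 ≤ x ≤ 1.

38/3

h'(x) = 2x^2 + (16/3)x + 10/3, which vanishes at x = -5/3 and x = -1.
Compare values at every candidate in [-5, 1]: h(-5) = -82/3; h(-5/3) = 386/81; h(-1) = 14/3; h(1) = 38/3.
The maximum over the interval is 38/3, attained at x = 1.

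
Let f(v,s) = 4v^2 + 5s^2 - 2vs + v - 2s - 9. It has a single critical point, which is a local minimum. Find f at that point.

-701/76

∂f/∂v = 8v - 2s + 1 = 0 and ∂f/∂s = -2v + 10s - 2 = 0, so (v, s) = (-3/38, 7/38).
The Hessian has f_{vv} = 8, f_{ss} = 10, f_{vs} = -2, giving D = 76 > 0 with f_{vv} > 0, so the point is a local minimum.
f(-3/38, 7/38) = -701/76.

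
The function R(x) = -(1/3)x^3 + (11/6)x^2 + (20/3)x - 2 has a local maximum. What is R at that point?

R'(x) = -x^2 + (11/3)x + 20/3 = 0 at x = -4/3, 5.
Since R''(x) = -2x + 11/3, we get R''(-4/3) = 19/3 > 0 ⇒ local minimum; R''(5) = -19/3 < 0 ⇒ local maximum.
Thus R has its local maximum at x = 5, with value 71/2.

71/2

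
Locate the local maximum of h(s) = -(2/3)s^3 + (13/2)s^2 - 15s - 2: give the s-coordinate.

5

h'(s) = -2s^2 + 13s - 15 = 0 at s = 3/2, 5.
Since h''(s) = -4s + 13, we get h''(3/2) = 7 > 0 ⇒ local minimum; h''(5) = -7 < 0 ⇒ local maximum.
The local maximum is h(5) = 13/6.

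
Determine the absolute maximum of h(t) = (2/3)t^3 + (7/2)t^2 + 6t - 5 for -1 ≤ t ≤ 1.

31/6

Differentiating, h'(t) = 2t^2 + 7t + 6; which has no zeros in [-1, 1].
Candidates: h(-1) = -49/6; h(1) = 31/6.
Hence the absolute maximum is 31/6 at t = 1.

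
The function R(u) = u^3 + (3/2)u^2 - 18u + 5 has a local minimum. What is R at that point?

-17

R'(u) = 3u^2 + 3u - 18. Setting R'(u) = 0 gives u ∈ {-3, 2}.
Second-derivative test with R''(u) = 6u + 3: R''(-3) = -15 < 0 ⇒ local maximum; R''(2) = 15 > 0 ⇒ local minimum.
The local minimum is R(2) = -17.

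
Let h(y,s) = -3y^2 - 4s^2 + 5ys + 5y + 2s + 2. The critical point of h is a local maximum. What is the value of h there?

∂h/∂y = -6y + 5s + 5 = 0 and ∂h/∂s = 5y - 8s + 2 = 0, so (y, s) = (50/23, 37/23).
The Hessian has h_{yy} = -6, h_{ss} = -8, h_{ys} = 5, giving D = 23 > 0 with h_{yy} < 0, so the point is a local maximum.
h(50/23, 37/23) = 208/23.

208/23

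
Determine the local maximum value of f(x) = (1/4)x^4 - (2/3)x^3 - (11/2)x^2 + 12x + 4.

Critical points: f'(x) = x^3 - 2x^2 - 11x + 12 vanishes at x = -3, 1, 4.
Since f''(x) = 3x^2 - 4x - 11, we get f''(-3) = 28 > 0 ⇒ local minimum; f''(1) = -12 < 0 ⇒ local maximum; f''(4) = 21 > 0 ⇒ local minimum.
So the local maximum value is f(1) = 121/12.

121/12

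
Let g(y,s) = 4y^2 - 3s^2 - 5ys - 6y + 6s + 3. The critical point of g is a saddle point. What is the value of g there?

75/73

∂g/∂y = 8y - 5s - 6 = 0 and ∂g/∂s = -5y - 6s + 6 = 0, so (y, s) = (66/73, 18/73).
The Hessian has g_{yy} = 8, g_{ss} = -6, g_{ys} = -5, giving D = -73 < 0, so the point is a saddle point.
g(66/73, 18/73) = 75/73.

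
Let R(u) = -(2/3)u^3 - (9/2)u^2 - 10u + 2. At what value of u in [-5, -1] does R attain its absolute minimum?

-1

The derivative is -2u^2 - 9u - 10, which vanishes at u = -5/2 and u = -2.
Compare values at every candidate in [-5, -1]: R(-5) = 137/6, R(-5/2) = 223/24, R(-2) = 28/3, R(-1) = 49/6.
The minimum over the interval is 49/6, attained at u = -1.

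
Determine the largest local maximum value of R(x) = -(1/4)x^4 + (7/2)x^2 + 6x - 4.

R'(x) = -x^3 + 7x + 6 = 0 at x = -2, -1, 3.
Since R''(x) = -3x^2 + 7, we get R''(-2) = -5 < 0 ⇒ local maximum; R''(-1) = 4 > 0 ⇒ local minimum; R''(3) = -20 < 0 ⇒ local maximum.
The largest local maximum is R(3) = 101/4.

101/4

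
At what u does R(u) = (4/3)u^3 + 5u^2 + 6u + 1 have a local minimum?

-1

R'(u) = 4u^2 + 10u + 6. Setting R'(u) = 0 gives u ∈ {-3/2, -1}.
Since R''(u) = 8u + 10, we get R''(-3/2) = -2 < 0 ⇒ local maximum; R''(-1) = 2 > 0 ⇒ local minimum.
Thus R has its local minimum at u = -1, with value -4/3.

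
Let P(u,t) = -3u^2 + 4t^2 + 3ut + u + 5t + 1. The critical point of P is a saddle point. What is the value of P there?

∂P/∂u = -6u + 3t + 1 = 0 and ∂P/∂t = 3u + 8t + 5 = 0, so (u, t) = (-7/57, -11/19).
The Hessian has P_{uu} = -6, P_{tt} = 8, P_{ut} = 3, giving D = -57 < 0, so the point is a saddle point.
P(-7/57, -11/19) = -29/57.

-29/57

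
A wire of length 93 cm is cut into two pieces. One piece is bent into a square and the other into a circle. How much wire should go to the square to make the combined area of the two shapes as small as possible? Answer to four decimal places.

Let x be the length used for the square. Square side x/4; circle radius (93−x)/(2π).
A(x) = (x/4)² + π·((93−x)/(2π))² = x²/16 + (93−x)²/(4π) for 0 ≤ x ≤ 93. A'(x) = x/8 − (93−x)/(2π) = 0 gives x = 4·93/(π+4) ≈ 52.0892.
A'' = 1/8 + 1/(2π) > 0, so this gives the minimum combined area; x ≈ 52.0892 cm to the square.

52.0892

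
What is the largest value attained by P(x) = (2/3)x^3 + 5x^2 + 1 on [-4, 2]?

115/3

The derivative is 2x^2 + 10x, whose only zero in [-4, 2] is x = 0.
Evaluating at the critical points and endpoints: P(-4) = 115/3,  P(0) = 1,  P(2) = 79/3.
Hence the absolute maximum is 115/3 at x = -4.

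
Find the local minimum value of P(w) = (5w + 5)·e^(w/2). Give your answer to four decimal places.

-2.2313

Differentiating with the product rule gives P'(w) = ((5/2)w + 15/2)·e^(w/2). Since e^(w/2) > 0, the only critical point is w = -3.
P''(-3) has the same sign as 5/2 > 0, so this is a local minimum.
P(-3) = (-10)·e^(-3/2) ≈ -2.2313.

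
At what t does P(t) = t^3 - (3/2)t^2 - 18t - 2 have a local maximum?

P'(t) = 3t^2 - 3t - 18. Setting P'(t) = 0 gives t ∈ {-2, 3}.
P''(t) = 6t - 3. P''(-2) = -15 < 0 ⇒ local maximum; P''(3) = 15 > 0 ⇒ local minimum.
So the local maximum value is P(-2) = 20.

-2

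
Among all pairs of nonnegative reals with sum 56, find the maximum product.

With x + y = 56, the product is P(x) = x(56 − x).
P'(x) = 56 − 2x = 0 gives x = 28; P'' = −2 < 0, so this is the maximum.
P = 28·28 = 784.

784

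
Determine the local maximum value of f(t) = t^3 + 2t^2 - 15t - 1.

f'(t) = 3t^2 + 4t - 15. Setting f'(t) = 0 gives t ∈ {-3, 5/3}.
f''(t) = 6t + 4. f''(-3) = -14 < 0 ⇒ local maximum; f''(5/3) = 14 > 0 ⇒ local minimum.
So the local maximum value is f(-3) = 35.

35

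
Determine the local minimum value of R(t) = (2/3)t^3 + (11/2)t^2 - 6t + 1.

R'(t) = 2t^2 + 11t - 6 = 0 at t = -6, 1/2.
Since R''(t) = 4t + 11, we get R''(-6) = -13 < 0 ⇒ local maximum; R''(1/2) = 13 > 0 ⇒ local minimum.
So the local minimum value is R(1/2) = -13/24.

-13/24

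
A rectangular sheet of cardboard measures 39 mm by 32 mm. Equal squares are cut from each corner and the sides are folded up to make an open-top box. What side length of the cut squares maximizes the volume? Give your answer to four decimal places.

With cut size x, the volume is V(x) = x(39 − 2x)(32 − 2x) for 0 < x < 16.
V'(x) = 12x^2 − 284x + 1248. Setting V'(x) = 0 gives x ≈ 5.8310 (the root in (0, 16)).
V''(x) = 24x − 284 is negative there, so this is the maximum; V ≈ 3242.0374.

5.8310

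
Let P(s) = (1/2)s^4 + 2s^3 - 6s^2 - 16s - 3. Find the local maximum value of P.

Critical points: P'(s) = 2s^3 + 6s^2 - 12s - 16 vanishes at s = -4, -1, 2.
Second-derivative test with P''(s) = 6s^2 + 12s - 12: P''(-4) = 36 > 0 ⇒ local minimum; P''(-1) = -18 < 0 ⇒ local maximum; P''(2) = 36 > 0 ⇒ local minimum.
The local maximum is P(-1) = 11/2.

11/2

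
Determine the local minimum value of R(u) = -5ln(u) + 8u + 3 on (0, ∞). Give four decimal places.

10.3500

R'(u) = -5/u + 8 = 0 gives u = 5/8.
R''(u) = 5/u², which is positive for u > 0, so this is a local minimum.
R(5/8) = -5·ln(5/8) + 5 + 3 ≈ 10.3500.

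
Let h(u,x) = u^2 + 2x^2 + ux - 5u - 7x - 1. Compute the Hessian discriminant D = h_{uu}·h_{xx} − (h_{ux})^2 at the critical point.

∂h/∂u = 2u + x - 5 = 0 and ∂h/∂x = u + 4x - 7 = 0, so (u, x) = (13/7, 9/7).
The Hessian has h_{uu} = 2, h_{xx} = 4, h_{ux} = 1, giving D = 7 > 0 with h_{uu} > 0, so the point is a local minimum.
D = (2)·(4) − (1)^2 = 7.

7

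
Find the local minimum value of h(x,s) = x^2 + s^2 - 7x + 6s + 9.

∂h/∂x = 2x - 7 = 0 and ∂h/∂s = 2s + 6 = 0, so (x, s) = (7/2, -3).
The Hessian has h_{xx} = 2, h_{ss} = 2, h_{xs} = 0, giving D = 4 > 0 with h_{xx} > 0, so the point is a local minimum.
h(7/2, -3) = -49/4.

-49/4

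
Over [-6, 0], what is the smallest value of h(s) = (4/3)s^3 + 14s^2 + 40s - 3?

Differentiating, h'(s) = 4s^2 + 28s + 40; which vanishes at s = -5 and s = -2.
Evaluating at the critical points and endpoints: h(-6) = -27, h(-5) = -59/3, h(-2) = -113/3, h(0) = -3.
The minimum over the interval is -113/3, attained at s = -2.

-113/3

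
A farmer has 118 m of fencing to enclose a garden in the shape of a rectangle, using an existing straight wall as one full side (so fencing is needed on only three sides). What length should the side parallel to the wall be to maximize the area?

59

Let the sides perpendicular to the wall have length x and the parallel side y, so 2x + y = 118 and the area is A = xy = x(118 − 2x).
A'(x) = 118 − 4x = 0 gives x = 59/2, and A''(x) = −4 < 0 confirms a maximum.
Then y = 118 − 2·59/2 = 59 and A = 3481/2.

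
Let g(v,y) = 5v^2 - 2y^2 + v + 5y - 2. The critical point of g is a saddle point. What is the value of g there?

43/40

∂g/∂v = 10v + 1 = 0 and ∂g/∂y = -4y + 5 = 0, so (v, y) = (-1/10, 5/4).
The Hessian has g_{vv} = 10, g_{yy} = -4, g_{vy} = 0, giving D = -40 < 0, so the point is a saddle point.
g(-1/10, 5/4) = 43/40.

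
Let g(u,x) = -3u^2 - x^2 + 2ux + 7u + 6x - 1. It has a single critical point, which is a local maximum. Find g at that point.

∂g/∂u = -6u + 2x + 7 = 0 and ∂g/∂x = 2u - 2x + 6 = 0, so (u, x) = (13/4, 25/4).
The Hessian has g_{uu} = -6, g_{xx} = -2, g_{ux} = 2, giving D = 8 > 0 with g_{uu} < 0, so the point is a local maximum.
g(13/4, 25/4) = 233/8.

233/8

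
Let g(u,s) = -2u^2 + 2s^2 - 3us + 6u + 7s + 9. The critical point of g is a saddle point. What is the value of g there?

13

∂g/∂u = -4u - 3s + 6 = 0 and ∂g/∂s = -3u + 4s + 7 = 0, so (u, s) = (9/5, -2/5).
The Hessian has g_{uu} = -4, g_{ss} = 4, g_{us} = -3, giving D = -25 < 0, so the point is a saddle point.
g(9/5, -2/5) = 13.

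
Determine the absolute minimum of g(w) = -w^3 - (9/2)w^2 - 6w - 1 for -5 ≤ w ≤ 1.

The derivative is -3w^2 - 9w - 6, which vanishes at w = -2 and w = -1.
Evaluating at the critical points and endpoints: g(-5) = 83/2; g(-2) = 1; g(-1) = 3/2; g(1) = -25/2.
Hence the absolute minimum is -25/2 at w = 1.

-25/2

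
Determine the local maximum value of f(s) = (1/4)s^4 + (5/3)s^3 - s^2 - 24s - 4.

137/4

f'(s) = s^3 + 5s^2 - 2s - 24. Setting f'(s) = 0 gives s ∈ {-4, -3, 2}.
Second-derivative test with f''(s) = 3s^2 + 10s - 2: f''(-4) = 6 > 0 ⇒ local minimum; f''(-3) = -5 < 0 ⇒ local maximum; f''(2) = 30 > 0 ⇒ local minimum.
So the local maximum value is f(-3) = 137/4.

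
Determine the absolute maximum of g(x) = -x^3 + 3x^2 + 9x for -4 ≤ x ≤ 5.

76

g'(x) = -3x^2 + 6x + 9, which vanishes at x = -1 and x = 3.
Evaluating at the critical points and endpoints: g(-4) = 76; g(-1) = -5; g(3) = 27; g(5) = -5.
The maximum over the interval is 76, attained at x = -4.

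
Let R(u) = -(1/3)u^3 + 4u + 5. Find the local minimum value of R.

R'(u) = -u^2 + 4 = 0 at u = -2, 2.
R''(u) = -2u. R''(-2) = 4 > 0 ⇒ local minimum; R''(2) = -4 < 0 ⇒ local maximum.
So the local minimum value is R(-2) = -1/3.

-1/3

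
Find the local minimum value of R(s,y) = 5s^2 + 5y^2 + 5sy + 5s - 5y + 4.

∂R/∂s = 10s + 5y + 5 = 0 and ∂R/∂y = 5s + 10y - 5 = 0, so (s, y) = (-1, 1).
The Hessian has R_{ss} = 10, R_{yy} = 10, R_{sy} = 5, giving D = 75 > 0 with R_{ss} > 0, so the point is a local minimum.
R(-1, 1) = -1.

-1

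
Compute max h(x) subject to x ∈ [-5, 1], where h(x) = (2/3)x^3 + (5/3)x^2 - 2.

h'(x) = 2x^2 + (10/3)x, which vanishes at x = -5/3 and x = 0.
Compare values at every candidate in [-5, 1]: h(-5) = -131/3,  h(-5/3) = -37/81,  h(0) = -2,  h(1) = 1/3.
The maximum over the interval is 1/3, attained at x = 1.

1/3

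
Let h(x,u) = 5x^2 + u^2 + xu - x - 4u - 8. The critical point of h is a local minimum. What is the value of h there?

-229/19

∂h/∂x = 10x + u - 1 = 0 and ∂h/∂u = x + 2u - 4 = 0, so (x, u) = (-2/19, 39/19).
The Hessian has h_{xx} = 10, h_{uu} = 2, h_{xu} = 1, giving D = 19 > 0 with h_{xx} > 0, so the point is a local minimum.
h(-2/19, 39/19) = -229/19.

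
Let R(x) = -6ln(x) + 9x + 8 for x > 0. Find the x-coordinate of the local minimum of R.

2/3

R'(x) = -6/x + 9 = 0 gives x = 2/3.
R''(x) = 6/x², which is positive for x > 0, so this is a local minimum.
R(2/3) = -6·ln(2/3) + 6 + 8 ≈ 16.4328.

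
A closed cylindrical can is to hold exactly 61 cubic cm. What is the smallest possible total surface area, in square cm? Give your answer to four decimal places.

85.7830

With radius r and height h, πr²h = 61 so h = 61/(πr²), and S(r) = 2πr² + 2πrh = 2πr² + 2·61/r.
S'(r) = 4πr − 2·61/r² = 0 ⇒ r³ = 61/(2π), so r ≈ 2.1333 and h = 2r ≈ 4.2666.
S''(r) = 4π + 4·61/r³ > 0, so this is the minimum; S ≈ 85.7830.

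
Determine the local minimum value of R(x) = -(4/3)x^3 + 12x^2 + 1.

1

R'(x) = -4x^2 + 24x = 0 at x = 0, 6.
Second-derivative test with R''(x) = -8x + 24: R''(0) = 24 > 0 ⇒ local minimum; R''(6) = -24 < 0 ⇒ local maximum.
So the local minimum value is R(0) = 1.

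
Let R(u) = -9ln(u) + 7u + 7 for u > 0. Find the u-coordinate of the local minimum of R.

9/7

R'(u) = -9/u + 7 = 0 gives u = 9/7.
R''(u) = 9/u², which is positive for u > 0, so this is a local minimum.
R(9/7) = -9·ln(9/7) + 9 + 7 ≈ 13.7382.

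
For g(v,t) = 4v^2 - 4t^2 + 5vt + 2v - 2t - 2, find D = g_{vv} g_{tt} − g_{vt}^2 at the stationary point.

∂g/∂v = 8v + 5t + 2 = 0 and ∂g/∂t = 5v - 8t - 2 = 0, so (v, t) = (-6/89, -26/89).
The Hessian has g_{vv} = 8, g_{tt} = -8, g_{vt} = 5, giving D = -89 < 0, so the point is a saddle point.
D = (8)·(-8) − (5)^2 = -89.

-89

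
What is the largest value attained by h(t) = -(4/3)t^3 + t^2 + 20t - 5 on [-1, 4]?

Differentiating, h'(t) = -4t^2 + 2t + 20; whose only zero in [-1, 4] is t = 5/2.
Compare values at every candidate in [-1, 4]: h(-1) = -68/3; h(5/2) = 365/12; h(4) = 17/3.
Hence the absolute maximum is 365/12 at t = 5/2.

365/12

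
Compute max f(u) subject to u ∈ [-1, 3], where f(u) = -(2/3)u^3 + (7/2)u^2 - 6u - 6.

f'(u) = -2u^2 + 7u - 6, which vanishes at u = 3/2 and u = 2.
Evaluating at the critical points and endpoints: f(-1) = 25/6; f(3/2) = -75/8; f(2) = -28/3; f(3) = -21/2.
So the maximum is f(-1) = 25/6.

25/6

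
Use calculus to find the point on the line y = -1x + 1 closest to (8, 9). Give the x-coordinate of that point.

Minimize D(x)^2 = (x - 8)^2 + (-x - 8)^2.
d/dx[D^2] = 2(x - 8) + 2·(-1)·(-x - 8) = 0 ⇒ x = 0.
Then y = 1 and the distance is √(128) ≈ 11.3137.

0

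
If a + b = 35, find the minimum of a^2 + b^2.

With a + b = 35, a^2 + b^2 = a^2 + (35 − a)^2.
The derivative 2a − 2(35 − a) = 4a − 70 vanishes at a = 35/2; second derivative 4 > 0, a minimum.
The minimum is 2·(35/2)^2 = 1225/2.

1225/2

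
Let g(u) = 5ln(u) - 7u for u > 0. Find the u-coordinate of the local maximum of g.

g'(u) = 5/u − 7 = 0 gives u = 5/7.
g''(u) = -5/u², which is negative for u > 0, so this is a local maximum.
g(5/7) = 5·ln(5/7) - 5 ≈ -6.6824.

5/7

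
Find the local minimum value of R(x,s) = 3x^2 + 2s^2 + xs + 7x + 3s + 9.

∂R/∂x = 6x + s + 7 = 0 and ∂R/∂s = x + 4s + 3 = 0, so (x, s) = (-25/23, -11/23).
The Hessian has R_{xx} = 6, R_{ss} = 4, R_{xs} = 1, giving D = 23 > 0 with R_{xx} > 0, so the point is a local minimum.
R(-25/23, -11/23) = 103/23.

103/23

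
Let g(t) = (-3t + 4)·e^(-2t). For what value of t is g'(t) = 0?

11/6

g'(t) = (-3)·e^(-2t) + (-3t + 4)·(-2)·e^(-2t) = (6t - 11)·e^(-2t). Since e^(-2t) > 0, the only critical point is t = 11/6.
g''(11/6) has the same sign as 6 > 0, so this is a local minimum.
g(11/6) = (-3/2)·e^(-11/3) ≈ -0.0383.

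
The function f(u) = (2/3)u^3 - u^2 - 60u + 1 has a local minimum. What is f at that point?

-251

Critical points: f'(u) = 2u^2 - 2u - 60 vanishes at u = -5, 6.
Since f''(u) = 4u - 2, we get f''(-5) = -22 < 0 ⇒ local maximum; f''(6) = 22 > 0 ⇒ local minimum.
The local minimum is f(6) = -251.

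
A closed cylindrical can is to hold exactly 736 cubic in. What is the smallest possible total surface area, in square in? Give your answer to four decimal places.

451.2665

With radius r and height h, πr²h = 736 so h = 736/(πr²), and S(r) = 2πr² + 2πrh = 2πr² + 2·736/r.
S'(r) = 4πr − 2·736/r² = 0 ⇒ r³ = 736/(2π), so r ≈ 4.8929 and h = 2r ≈ 9.7858.
S''(r) = 4π + 4·736/r³ > 0, so this is the minimum; S ≈ 451.2665.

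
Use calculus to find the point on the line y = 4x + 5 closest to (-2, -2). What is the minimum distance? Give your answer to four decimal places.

0.2425

Minimize D(x)^2 = (x + 2)^2 + (4x + 7)^2.
d/dx[D^2] = 2(x + 2) + 2·4·(4x + 7) = 0 ⇒ x = -30/17.
Then y = -35/17 and the distance is √(1/17) ≈ 0.2425.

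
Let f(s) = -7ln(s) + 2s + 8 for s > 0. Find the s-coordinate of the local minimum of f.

f'(s) = -7/s + 2 = 0 gives s = 7/2.
f''(s) = 7/s², which is positive for s > 0, so this is a local minimum.
f(7/2) = -7·ln(7/2) + 7 + 8 ≈ 6.2307.

7/2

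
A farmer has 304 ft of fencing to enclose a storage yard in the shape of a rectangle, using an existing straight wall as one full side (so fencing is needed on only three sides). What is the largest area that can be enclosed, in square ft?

Let the sides perpendicular to the wall have length x and the parallel side y, so 2x + y = 304 and the area is A = xy = x(304 − 2x).
A'(x) = 304 − 4x = 0 gives x = 76, and A''(x) = −4 < 0 confirms a maximum.
Then y = 304 − 2·76 = 152 and A = 11552.

11552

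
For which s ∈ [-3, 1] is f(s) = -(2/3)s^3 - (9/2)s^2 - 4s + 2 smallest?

-3

f'(s) = -2s^2 - 9s - 4, whose only zero in [-3, 1] is s = -1/2.
Compare values at every candidate in [-3, 1]: f(-3) = -17/2,  f(-1/2) = 71/24,  f(1) = -43/6.
Hence the absolute minimum is -17/2 at s = -3.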